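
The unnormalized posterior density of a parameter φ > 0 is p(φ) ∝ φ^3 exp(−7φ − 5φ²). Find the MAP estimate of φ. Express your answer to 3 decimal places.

ℓ'(φ) = 3/φ − 7 − 10φ. Setting this to zero and multiplying by φ: 10φ² + 7φ − 3 = 0.
φ = (−7 + √(7² + 4·10·3)) / (2·10) = (−7 + √169) / 20 = (−7 + 13)/20 = 3/10.
ℓ''(φ) = −3/φ² − 10 < 0, confirming a maximum.

φ̂_MAP = 0.300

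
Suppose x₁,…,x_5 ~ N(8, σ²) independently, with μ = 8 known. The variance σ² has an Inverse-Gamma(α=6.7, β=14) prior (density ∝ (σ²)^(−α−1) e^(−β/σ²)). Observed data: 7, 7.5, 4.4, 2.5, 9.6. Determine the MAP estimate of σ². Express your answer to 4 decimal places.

σ̂²_MAP = 3.6775

Sum of squared deviations about the known mean: SS = (7−8)² + (7.5−8)² + (4.4−8)² + (2.5−8)² + (9.6−8)² = 47.02.
The Normal likelihood contributes (σ²)^(−n/2) exp(−SS/(2σ²)), so the posterior is Inverse-Gamma(α + n/2, β + SS/2) = Inverse-Gamma(9.2, 37.51).
The mode of Inverse-Gamma(a, b) is b/(a+1) = 37.51/10.2 ≈ 3.6775.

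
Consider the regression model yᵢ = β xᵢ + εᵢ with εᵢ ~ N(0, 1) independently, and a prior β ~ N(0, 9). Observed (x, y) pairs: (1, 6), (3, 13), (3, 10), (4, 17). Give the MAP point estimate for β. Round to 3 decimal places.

β̂_MAP = 4.073

log p(β | y) = −Σ(yᵢ − βxᵢ)²/(2·1) − β²/(2·9) + const.
Setting the derivative to zero: Σxᵢ(yᵢ − βxᵢ)/1 − β/9 = 0, so β = Σxᵢyᵢ / (Σxᵢ² + σ²/τ²).
Σxᵢyᵢ = 1·6 + 3·13 + 3·10 + 4·17 = 143; Σxᵢ² = 35; σ²/τ² = 1/9.
β̂_MAP = 143 / (35 + 1/9) = 143/(316/9) = 1287/316 ≈ 4.073.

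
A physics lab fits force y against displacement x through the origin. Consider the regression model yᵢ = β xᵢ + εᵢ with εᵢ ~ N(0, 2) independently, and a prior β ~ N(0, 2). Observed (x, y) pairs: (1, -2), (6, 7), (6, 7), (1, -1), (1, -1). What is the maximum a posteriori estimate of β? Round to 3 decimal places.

β̂_MAP = 1.053

log p(β | y) = −Σ(yᵢ − βxᵢ)²/(2·2) − β²/(2·2) + const.
Setting the derivative to zero: Σxᵢ(yᵢ − βxᵢ)/2 − β/2 = 0, so β = Σxᵢyᵢ / (Σxᵢ² + σ²/τ²).
Σxᵢyᵢ = 1·(-2) + 6·7 + 6·7 + 1·(-1) + 1·(-1) = 80; Σxᵢ² = 75; σ²/τ² = 1.
β̂_MAP = 80 / (75 + 1) = 80/76 ≈ 1.053.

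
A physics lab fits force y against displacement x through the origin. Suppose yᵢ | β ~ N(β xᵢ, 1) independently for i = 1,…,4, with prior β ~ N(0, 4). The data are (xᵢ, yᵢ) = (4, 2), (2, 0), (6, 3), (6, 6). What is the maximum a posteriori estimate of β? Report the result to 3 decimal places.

log p(β | y) = −Σ(yᵢ − βxᵢ)²/(2·1) − β²/(2·4) + const.
Setting the derivative to zero: Σxᵢ(yᵢ − βxᵢ)/1 − β/4 = 0, so β = Σxᵢyᵢ / (Σxᵢ² + σ²/τ²).
Σxᵢyᵢ = 4·2 + 2·0 + 6·3 + 6·6 = 62; Σxᵢ² = 92; σ²/τ² = 0.25.
β̂_MAP = 62 / (92 + 0.25) = 62/92.25 ≈ 0.672.

β̂_MAP = 0.672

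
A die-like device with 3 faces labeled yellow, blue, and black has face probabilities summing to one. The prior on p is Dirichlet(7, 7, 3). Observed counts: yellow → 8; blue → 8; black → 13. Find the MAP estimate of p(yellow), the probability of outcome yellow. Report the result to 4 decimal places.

MAP estimate of p(yellow) = 0.3256

The posterior is Dirichlet(αᵢ + nᵢ) = Dirichlet(15, 15, 16).
For a Dirichlet(a₁,…,a_K) with all aᵢ > 1, the mode has j-th component (aⱼ − 1)/(Σaᵢ − K).
Here Σaᵢ = 46 and K = 3, so p(yellow) = (15 − 1)/(46 − 3) = 14/43 ≈ 0.3256.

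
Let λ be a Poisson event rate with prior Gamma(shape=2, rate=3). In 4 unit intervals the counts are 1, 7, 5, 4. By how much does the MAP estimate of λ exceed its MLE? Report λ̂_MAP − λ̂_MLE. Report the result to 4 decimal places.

MAP − MLE = -1.6786

Σxᵢ = 17. Posterior is Gamma(19, 7); MAP = (19−1)/7 = 18/7 ≈ 2.57143.
MLE = x̄ = 17/4 ≈ 4.25000.
Difference = 18/7 − 17/4 = -47/28 ≈ -1.6786.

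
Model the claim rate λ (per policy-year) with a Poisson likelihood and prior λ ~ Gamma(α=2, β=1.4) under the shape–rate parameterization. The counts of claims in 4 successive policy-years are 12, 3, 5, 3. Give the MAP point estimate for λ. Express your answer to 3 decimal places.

λ̂_MAP = 4.444

Σxᵢ = 12+3+5+3 = 23, with n = 4.
Posterior ∝ λe^(−1.4λ) · λ^23e^(−4λ) = λ^24e^(−5.4λ), i.e. Gamma(shape=25, rate=5.4).
The mode of a Gamma(a, b) with a ≥ 1 (shape–rate) is (a−1)/b = 24/5.4 ≈ 4.444.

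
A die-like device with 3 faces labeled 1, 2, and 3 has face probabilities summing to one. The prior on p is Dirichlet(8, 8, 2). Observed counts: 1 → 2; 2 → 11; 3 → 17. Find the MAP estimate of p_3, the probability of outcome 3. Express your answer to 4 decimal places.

MAP estimate: 0.4000

The posterior is Dirichlet(αᵢ + nᵢ) = Dirichlet(10, 19, 19).
For a Dirichlet(a₁,…,a_K) with all aᵢ > 1, the mode has j-th component (aⱼ − 1)/(Σaᵢ − K).
Here Σaᵢ = 48 and K = 3, so p_3 = (19 − 1)/(48 − 3) = 18/45 ≈ 0.4000.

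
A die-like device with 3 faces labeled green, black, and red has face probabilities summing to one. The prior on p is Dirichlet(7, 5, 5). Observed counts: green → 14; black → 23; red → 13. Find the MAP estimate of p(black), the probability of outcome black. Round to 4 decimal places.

The posterior is Dirichlet(αᵢ + nᵢ) = Dirichlet(21, 28, 18).
For a Dirichlet(a₁,…,a_K) with all aᵢ > 1, the mode has j-th component (aⱼ − 1)/(Σaᵢ − K).
Here Σaᵢ = 67 and K = 3, so p(black) = (28 − 1)/(67 − 3) = 27/64 ≈ 0.4219.

MAP estimate of p(black) = 0.4219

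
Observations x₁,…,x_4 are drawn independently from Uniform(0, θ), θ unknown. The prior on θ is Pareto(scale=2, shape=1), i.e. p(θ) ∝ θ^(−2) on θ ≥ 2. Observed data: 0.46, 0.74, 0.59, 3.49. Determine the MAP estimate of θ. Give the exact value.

θ̂_MAP = 3.49

The Uniform(0, θ) likelihood is θ^(−n) for θ ≥ max(xᵢ), zero otherwise. Here max(xᵢ) = 3.49.
Posterior ∝ θ^(−2) · θ^(−4) = θ^(−6) on θ ≥ max(2, 3.49) = 3.49.
This density is strictly decreasing in θ, so the posterior mode lies at the lower boundary of the support.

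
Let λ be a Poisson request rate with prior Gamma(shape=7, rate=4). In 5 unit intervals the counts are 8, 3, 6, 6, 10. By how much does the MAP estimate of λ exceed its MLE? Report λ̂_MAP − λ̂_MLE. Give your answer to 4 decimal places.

Σxᵢ = 33. Posterior is Gamma(40, 9); MAP = (40−1)/9 = 39/9 ≈ 4.33333.
MLE = x̄ = 33/5 ≈ 6.60000.
Difference = 39/9 − 33/5 = -34/15 ≈ -2.2667.

MAP − MLE = -2.2667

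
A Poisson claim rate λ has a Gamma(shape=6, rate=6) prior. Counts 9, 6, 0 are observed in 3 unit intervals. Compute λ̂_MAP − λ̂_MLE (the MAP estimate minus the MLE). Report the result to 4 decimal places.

MAP − MLE = -2.7778

Σxᵢ = 15. Posterior is Gamma(21, 9); MAP = (21−1)/9 = 20/9 ≈ 2.22222.
MLE = x̄ = 15/3 ≈ 5.00000.
Difference = 20/9 − 15/3 = -25/9 ≈ -2.7778.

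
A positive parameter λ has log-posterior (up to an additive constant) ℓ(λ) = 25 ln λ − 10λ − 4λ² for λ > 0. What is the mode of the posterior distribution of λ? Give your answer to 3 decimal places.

λ̂_MAP = 1.250

ℓ'(λ) = 25/λ − 10 − 8λ. Setting this to zero and multiplying by λ: 8λ² + 10λ − 25 = 0.
λ = (−10 + √(10² + 4·8·25)) / (2·8) = (−10 + √900) / 16 = (−10 + 30)/16 = 5/4.
ℓ''(λ) = −25/λ² − 8 < 0, confirming a maximum.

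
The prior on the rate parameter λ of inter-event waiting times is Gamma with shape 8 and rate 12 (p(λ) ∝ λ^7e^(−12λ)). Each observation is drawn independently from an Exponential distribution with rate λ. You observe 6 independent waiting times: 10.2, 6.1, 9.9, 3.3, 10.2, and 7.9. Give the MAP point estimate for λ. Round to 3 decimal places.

λ̂_MAP = 0.218

The Exponential(rate=λ) likelihood is ∝ λ^n e^(−λΣtᵢ). Here n = 6 and Σtᵢ = 10.2 + 6.1 + 9.9 + 3.3 + 10.2 + 7.9 = 47.6.
Posterior ∝ λ^7e^(−12λ) · λ^6e^(−47.6λ) = λ^13e^(−59.6λ), i.e. Gamma(14, 59.6).
Mode = (a−1)/b = 13/59.6 ≈ 0.218.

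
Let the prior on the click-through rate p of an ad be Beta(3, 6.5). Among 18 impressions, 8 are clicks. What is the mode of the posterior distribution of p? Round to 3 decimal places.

p̂_MAP = 0.392

Prior: Beta(3, 6.5).
Data: 8 successes in 18 trials. The binomial likelihood contributes p^8(1−p)^10, so the posterior is Beta(3+8, 6.5+10) = Beta(11, 16.5).
For Beta(a, b) with a, b > 1 the mode is (a−1)/(a+b−2) = 10/25.5 ≈ 0.392.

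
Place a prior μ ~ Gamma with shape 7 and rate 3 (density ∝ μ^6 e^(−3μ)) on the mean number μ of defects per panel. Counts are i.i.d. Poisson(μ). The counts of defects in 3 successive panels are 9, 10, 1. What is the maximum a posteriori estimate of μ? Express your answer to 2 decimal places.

Σxᵢ = 9+10+1 = 20, with n = 3.
Posterior ∝ μ^6e^(−3μ) · μ^20e^(−3μ) = μ^26e^(−6μ), i.e. Gamma(shape=27, rate=6).
The mode of a Gamma(a, b) with a ≥ 1 (shape–rate) is (a−1)/b = 26/6 ≈ 4.33.

μ̂_MAP = 4.33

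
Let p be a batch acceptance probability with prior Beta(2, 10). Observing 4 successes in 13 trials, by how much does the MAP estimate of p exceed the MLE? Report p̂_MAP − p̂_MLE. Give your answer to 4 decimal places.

MAP − MLE = -0.0903

Posterior is Beta(6, 19); MAP = (6−1)/(25−2) = 5/23 ≈ 0.21739.
MLE ignores the prior: p̂_MLE = k/n = 4/13 ≈ 0.30769.
Difference = 5/23 − 4/13 = -27/299 ≈ -0.0903.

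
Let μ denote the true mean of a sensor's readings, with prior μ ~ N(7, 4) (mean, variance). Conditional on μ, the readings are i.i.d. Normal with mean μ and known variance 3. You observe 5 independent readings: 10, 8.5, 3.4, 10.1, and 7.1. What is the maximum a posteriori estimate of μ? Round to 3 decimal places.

n = 5; x̄ = (10 + 8.5 + 3.4 + 10.1 + 7.1)/5 = 39.1/5 = 7.82.
For a Normal prior and Normal likelihood with known variance, the posterior is Normal; its mode equals its mean, the precision-weighted average.
Prior precision 1/σ₀² = 1/4 = 0.25; data precision n/σ² = 5/3.
μ̂ = (0.25·7 + (5/3)·7.82) / (0.25 + 5/3) = (887/60)/(23/12) = 887/115 ≈ 7.713.

μ̂_MAP = 7.713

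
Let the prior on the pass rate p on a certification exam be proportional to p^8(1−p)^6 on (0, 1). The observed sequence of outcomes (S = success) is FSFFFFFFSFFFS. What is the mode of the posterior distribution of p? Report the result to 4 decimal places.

p̂_MAP = 0.4074

The prior density ∝ p^8(1−p)^6 is the kernel of Beta(9, 7).
Data: 3 successes in 13 trials (from the sequence). The binomial likelihood contributes p^3(1−p)^10, so the posterior is Beta(9+3, 7+10) = Beta(12, 17).
For Beta(a, b) with a, b > 1 the mode is (a−1)/(a+b−2) = 11/27 ≈ 0.4074.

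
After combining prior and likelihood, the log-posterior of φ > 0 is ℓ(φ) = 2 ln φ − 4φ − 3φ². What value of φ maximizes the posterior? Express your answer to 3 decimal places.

φ̂_MAP = 0.333

ℓ'(φ) = 2/φ − 4 − 6φ. Setting this to zero and multiplying by φ: 6φ² + 4φ − 2 = 0.
φ = (−4 + √(4² + 4·6·2)) / (2·6) = (−4 + √64) / 12 = (−4 + 8)/12 = 1/3.
ℓ''(φ) = −2/φ² − 6 < 0, confirming a maximum.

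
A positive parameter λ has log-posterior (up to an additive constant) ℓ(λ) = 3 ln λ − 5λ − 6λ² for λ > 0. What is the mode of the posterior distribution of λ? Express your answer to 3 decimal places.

λ̂_MAP = 0.333

ℓ'(λ) = 3/λ − 5 − 12λ. Setting this to zero and multiplying by λ: 12λ² + 5λ − 3 = 0.
λ = (−5 + √(5² + 4·12·3)) / (2·12) = (−5 + √169) / 24 = (−5 + 13)/24 = 1/3.
ℓ''(λ) = −3/λ² − 12 < 0, confirming a maximum.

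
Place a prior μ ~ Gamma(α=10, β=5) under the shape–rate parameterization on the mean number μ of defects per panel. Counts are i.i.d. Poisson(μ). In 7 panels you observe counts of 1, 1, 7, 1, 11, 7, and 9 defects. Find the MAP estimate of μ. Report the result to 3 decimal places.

μ̂_MAP = 3.833

Σxᵢ = 1+1+7+1+11+7+9 = 37, with n = 7.
Posterior ∝ μ^9e^(−5μ) · μ^37e^(−7μ) = μ^46e^(−12μ), i.e. Gamma(shape=47, rate=12).
The mode of a Gamma(a, b) with a ≥ 1 (shape–rate) is (a−1)/b = 46/12 ≈ 3.833.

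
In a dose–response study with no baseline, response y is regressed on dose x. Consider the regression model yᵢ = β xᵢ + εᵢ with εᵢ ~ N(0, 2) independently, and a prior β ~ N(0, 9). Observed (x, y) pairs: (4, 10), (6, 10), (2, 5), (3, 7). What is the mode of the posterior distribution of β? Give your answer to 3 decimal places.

β̂_MAP = 2.009

log p(β | y) = −Σ(yᵢ − βxᵢ)²/(2·2) − β²/(2·9) + const.
Setting the derivative to zero: Σxᵢ(yᵢ − βxᵢ)/2 − β/9 = 0, so β = Σxᵢyᵢ / (Σxᵢ² + σ²/τ²).
Σxᵢyᵢ = 4·10 + 6·10 + 2·5 + 3·7 = 131; Σxᵢ² = 65; σ²/τ² = 2/9.
β̂_MAP = 131 / (65 + 2/9) = 131/(587/9) = 1179/587 ≈ 2.009.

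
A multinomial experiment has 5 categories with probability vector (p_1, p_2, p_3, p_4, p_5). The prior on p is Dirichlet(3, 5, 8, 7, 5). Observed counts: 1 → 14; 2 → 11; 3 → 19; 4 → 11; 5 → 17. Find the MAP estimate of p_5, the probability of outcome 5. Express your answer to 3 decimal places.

MAP estimate: 0.221

The posterior is Dirichlet(αᵢ + nᵢ) = Dirichlet(17, 16, 27, 18, 22).
For a Dirichlet(a₁,…,a_K) with all aᵢ > 1, the mode has j-th component (aⱼ − 1)/(Σaᵢ − K).
Here Σaᵢ = 100 and K = 5, so p_5 = (22 − 1)/(100 − 5) = 21/95 ≈ 0.221.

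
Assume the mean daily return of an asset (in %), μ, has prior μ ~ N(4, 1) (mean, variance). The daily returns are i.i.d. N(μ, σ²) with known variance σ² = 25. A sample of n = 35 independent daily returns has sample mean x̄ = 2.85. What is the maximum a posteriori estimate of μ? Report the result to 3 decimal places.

n = 35, x̄ = 2.85.
For a Normal prior and Normal likelihood with known variance, the posterior is Normal; its mode equals its mean, the precision-weighted average.
Prior precision 1/σ₀² = 1/1 = 1; data precision n/σ² = 35/25 = 1.4.
μ̂ = (1·4 + 1.4·2.85) / (1 + 1.4) = 7.99/2.4 = 799/240 ≈ 3.329.

μ̂_MAP = 3.329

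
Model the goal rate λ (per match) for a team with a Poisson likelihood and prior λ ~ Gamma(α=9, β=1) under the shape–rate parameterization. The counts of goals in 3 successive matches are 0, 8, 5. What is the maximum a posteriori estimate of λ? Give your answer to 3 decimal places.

Σxᵢ = 0+8+5 = 13, with n = 3.
Posterior ∝ λ^8e^(−1λ) · λ^13e^(−3λ) = λ^21e^(−4λ), i.e. Gamma(shape=22, rate=4).
The mode of a Gamma(a, b) with a ≥ 1 (shape–rate) is (a−1)/b = 21/4 ≈ 5.250.

λ̂_MAP = 5.250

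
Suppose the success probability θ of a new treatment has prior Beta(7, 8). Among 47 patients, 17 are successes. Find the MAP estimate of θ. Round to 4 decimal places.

Prior: Beta(7, 8).
Data: 17 successes in 47 trials. The binomial likelihood contributes θ^17(1−θ)^30, so the posterior is Beta(7+17, 8+30) = Beta(24, 38).
For Beta(a, b) with a, b > 1 the mode is (a−1)/(a+b−2) = 23/60 ≈ 0.3833.

θ̂_MAP = 0.3833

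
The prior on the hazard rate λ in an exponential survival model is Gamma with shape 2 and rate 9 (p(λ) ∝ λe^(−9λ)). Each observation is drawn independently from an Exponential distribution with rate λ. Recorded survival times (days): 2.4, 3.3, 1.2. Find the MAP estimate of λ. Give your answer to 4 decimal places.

λ̂_MAP = 0.2516

The Exponential(rate=λ) likelihood is ∝ λ^n e^(−λΣtᵢ). Here n = 3 and Σtᵢ = 2.4 + 3.3 + 1.2 = 6.9.
Posterior ∝ λe^(−9λ) · λ^3e^(−6.9λ) = λ^4e^(−15.9λ), i.e. Gamma(5, 15.9).
Mode = (a−1)/b = 4/15.9 ≈ 0.2516.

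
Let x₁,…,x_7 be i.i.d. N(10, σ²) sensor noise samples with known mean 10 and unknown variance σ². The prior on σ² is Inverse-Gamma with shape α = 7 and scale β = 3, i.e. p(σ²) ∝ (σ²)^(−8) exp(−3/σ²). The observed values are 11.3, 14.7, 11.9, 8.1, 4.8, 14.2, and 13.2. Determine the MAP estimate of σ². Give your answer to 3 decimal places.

σ̂²_MAP = 3.997

Sum of squared deviations about the known mean: SS = (11.3−10)² + (14.7−10)² + (11.9−10)² + (8.1−10)² + (4.8−10)² + (14.2−10)² + (13.2−10)² = 85.92.
The Normal likelihood contributes (σ²)^(−n/2) exp(−SS/(2σ²)), so the posterior is Inverse-Gamma(α + n/2, β + SS/2) = Inverse-Gamma(10.5, 45.96).
The mode of Inverse-Gamma(a, b) is b/(a+1) = 45.96/11.5 ≈ 3.997.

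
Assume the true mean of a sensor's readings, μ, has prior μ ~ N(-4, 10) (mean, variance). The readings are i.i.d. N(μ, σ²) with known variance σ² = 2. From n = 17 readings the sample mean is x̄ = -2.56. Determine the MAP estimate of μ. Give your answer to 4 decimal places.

μ̂_MAP = -2.5767

n = 17, x̄ = -2.56.
For a Normal prior and Normal likelihood with known variance, the posterior is Normal; its mode equals its mean, the precision-weighted average.
Prior precision 1/σ₀² = 1/10 = 0.1; data precision n/σ² = 17/2 = 8.5.
μ̂ = (0.1·(-4) + 8.5·(-2.56)) / (0.1 + 8.5) = (-22.16)/8.6 = -554/215 ≈ -2.5767.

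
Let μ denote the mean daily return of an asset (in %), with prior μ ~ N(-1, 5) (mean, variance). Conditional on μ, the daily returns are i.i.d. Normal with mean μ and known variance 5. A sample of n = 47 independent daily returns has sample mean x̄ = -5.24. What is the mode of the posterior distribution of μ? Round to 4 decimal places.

μ̂_MAP = -5.1517

n = 47, x̄ = -5.24.
For a Normal prior and Normal likelihood with known variance, the posterior is Normal; its mode equals its mean, the precision-weighted average.
Prior precision 1/σ₀² = 1/5 = 0.2; data precision n/σ² = 47/5 = 9.4.
μ̂ = (0.2·(-1) + 9.4·(-5.24)) / (0.2 + 9.4) = (-49.456)/9.6 = -3091/600 ≈ -5.1517.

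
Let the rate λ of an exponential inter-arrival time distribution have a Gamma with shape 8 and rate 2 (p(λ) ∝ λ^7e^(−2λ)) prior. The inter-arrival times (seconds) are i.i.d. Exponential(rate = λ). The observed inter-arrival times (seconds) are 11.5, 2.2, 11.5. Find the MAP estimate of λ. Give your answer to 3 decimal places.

λ̂_MAP = 0.368

The Exponential(rate=λ) likelihood is ∝ λ^n e^(−λΣtᵢ). Here n = 3 and Σtᵢ = 11.5 + 2.2 + 11.5 = 25.2.
Posterior ∝ λ^7e^(−2λ) · λ^3e^(−25.2λ) = λ^10e^(−27.2λ), i.e. Gamma(11, 27.2).
Mode = (a−1)/b = 10/27.2 ≈ 0.368.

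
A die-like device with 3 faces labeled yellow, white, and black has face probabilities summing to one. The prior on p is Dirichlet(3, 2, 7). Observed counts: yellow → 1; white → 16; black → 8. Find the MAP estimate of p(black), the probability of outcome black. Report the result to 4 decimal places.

The posterior is Dirichlet(αᵢ + nᵢ) = Dirichlet(4, 18, 15).
For a Dirichlet(a₁,…,a_K) with all aᵢ > 1, the mode has j-th component (aⱼ − 1)/(Σaᵢ − K).
Here Σaᵢ = 37 and K = 3, so p(black) = (15 − 1)/(37 − 3) = 14/34 ≈ 0.4118.

MAP estimate of p(black) = 0.4118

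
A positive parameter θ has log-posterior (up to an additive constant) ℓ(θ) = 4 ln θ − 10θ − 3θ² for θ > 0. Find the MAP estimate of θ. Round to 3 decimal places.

ℓ'(θ) = 4/θ − 10 − 6θ. Setting this to zero and multiplying by θ: 6θ² + 10θ − 4 = 0.
θ = (−10 + √(10² + 4·6·4)) / (2·6) = (−10 + √196) / 12 = (−10 + 14)/12 = 1/3.
ℓ''(θ) = −4/θ² − 6 < 0, confirming a maximum.

θ̂_MAP = 0.333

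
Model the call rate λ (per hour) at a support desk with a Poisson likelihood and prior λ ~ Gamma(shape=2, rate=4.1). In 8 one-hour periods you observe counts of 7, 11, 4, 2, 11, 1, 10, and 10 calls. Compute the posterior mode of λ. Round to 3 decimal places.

Σxᵢ = 7+11+4+2+11+1+10+10 = 56, with n = 8.
Posterior ∝ λe^(−4.1λ) · λ^56e^(−8λ) = λ^57e^(−12.1λ), i.e. Gamma(shape=58, rate=12.1).
The mode of a Gamma(a, b) with a ≥ 1 (shape–rate) is (a−1)/b = 57/12.1 ≈ 4.711.

λ̂_MAP = 4.711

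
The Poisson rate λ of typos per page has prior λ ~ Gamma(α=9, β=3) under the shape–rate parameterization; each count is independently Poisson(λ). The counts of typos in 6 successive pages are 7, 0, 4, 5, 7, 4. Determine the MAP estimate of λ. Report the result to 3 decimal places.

Σxᵢ = 7+0+4+5+7+4 = 27, with n = 6.
Posterior ∝ λ^8e^(−3λ) · λ^27e^(−6λ) = λ^35e^(−9λ), i.e. Gamma(shape=36, rate=9).
The mode of a Gamma(a, b) with a ≥ 1 (shape–rate) is (a−1)/b = 35/9 ≈ 3.889.

λ̂_MAP = 3.889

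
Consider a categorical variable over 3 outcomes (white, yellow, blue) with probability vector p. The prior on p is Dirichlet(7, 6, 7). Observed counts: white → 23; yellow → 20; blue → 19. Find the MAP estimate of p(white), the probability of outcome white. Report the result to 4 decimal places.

MAP estimate of p(white) = 0.3671

The posterior is Dirichlet(αᵢ + nᵢ) = Dirichlet(30, 26, 26).
For a Dirichlet(a₁,…,a_K) with all aᵢ > 1, the mode has j-th component (aⱼ − 1)/(Σaᵢ − K).
Here Σaᵢ = 82 and K = 3, so p(white) = (30 − 1)/(82 − 3) = 29/79 ≈ 0.3671.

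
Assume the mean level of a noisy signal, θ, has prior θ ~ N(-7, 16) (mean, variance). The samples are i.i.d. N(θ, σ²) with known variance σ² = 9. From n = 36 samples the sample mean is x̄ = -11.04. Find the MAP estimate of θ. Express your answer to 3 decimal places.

θ̂_MAP = -10.978

n = 36, x̄ = -11.04.
For a Normal prior and Normal likelihood with known variance, the posterior is Normal; its mode equals its mean, the precision-weighted average.
Prior precision 1/σ₀² = 1/16 = 0.0625; data precision n/σ² = 36/9 = 4.
θ̂ = (0.0625·(-7) + 4·(-11.04)) / (0.0625 + 4) = (-44.5975)/4.0625 = -17839/1625 ≈ -10.978.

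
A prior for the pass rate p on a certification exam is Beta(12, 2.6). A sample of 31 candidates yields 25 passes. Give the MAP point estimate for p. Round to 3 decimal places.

Prior: Beta(12, 2.6).
Data: 25 successes in 31 trials. The binomial likelihood contributes p^25(1−p)^6, so the posterior is Beta(12+25, 2.6+6) = Beta(37, 8.6).
For Beta(a, b) with a, b > 1 the mode is (a−1)/(a+b−2) = 36/43.6 ≈ 0.826.

p̂_MAP = 0.826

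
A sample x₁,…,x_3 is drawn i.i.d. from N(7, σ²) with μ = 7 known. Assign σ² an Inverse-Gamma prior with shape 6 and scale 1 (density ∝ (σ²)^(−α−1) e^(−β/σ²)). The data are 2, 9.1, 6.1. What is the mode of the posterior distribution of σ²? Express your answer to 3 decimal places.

σ̂²_MAP = 1.895

Sum of squared deviations about the known mean: SS = (2−7)² + (9.1−7)² + (6.1−7)² = 30.22.
The Normal likelihood contributes (σ²)^(−n/2) exp(−SS/(2σ²)), so the posterior is Inverse-Gamma(α + n/2, β + SS/2) = Inverse-Gamma(7.5, 16.11).
The mode of Inverse-Gamma(a, b) is b/(a+1) = 16.11/8.5 ≈ 1.895.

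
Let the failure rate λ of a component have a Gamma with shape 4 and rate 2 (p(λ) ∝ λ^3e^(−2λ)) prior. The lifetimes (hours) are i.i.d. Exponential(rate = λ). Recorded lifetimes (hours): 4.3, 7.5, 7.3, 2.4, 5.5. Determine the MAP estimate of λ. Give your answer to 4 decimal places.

The Exponential(rate=λ) likelihood is ∝ λ^n e^(−λΣtᵢ). Here n = 5 and Σtᵢ = 4.3 + 7.5 + 7.3 + 2.4 + 5.5 = 27.
Posterior ∝ λ^3e^(−2λ) · λ^5e^(−27λ) = λ^8e^(−29λ), i.e. Gamma(9, 29).
Mode = (a−1)/b = 8/29 ≈ 0.2759.

λ̂_MAP = 0.2759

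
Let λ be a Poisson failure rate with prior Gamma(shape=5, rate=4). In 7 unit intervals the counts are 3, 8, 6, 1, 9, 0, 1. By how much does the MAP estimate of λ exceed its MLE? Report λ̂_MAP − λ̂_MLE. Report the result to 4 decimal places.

Σxᵢ = 28. Posterior is Gamma(33, 11); MAP = (33−1)/11 = 32/11 ≈ 2.90909.
MLE = x̄ = 28/7 ≈ 4.00000.
Difference = 32/11 − 28/7 = -12/11 ≈ -1.0909.

MAP − MLE = -1.0909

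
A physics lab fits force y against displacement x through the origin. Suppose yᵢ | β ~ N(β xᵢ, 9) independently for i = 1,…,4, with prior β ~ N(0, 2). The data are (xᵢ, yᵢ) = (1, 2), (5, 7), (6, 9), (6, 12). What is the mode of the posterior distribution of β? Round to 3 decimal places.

log p(β | y) = −Σ(yᵢ − βxᵢ)²/(2·9) − β²/(2·2) + const.
Setting the derivative to zero: Σxᵢ(yᵢ − βxᵢ)/9 − β/2 = 0, so β = Σxᵢyᵢ / (Σxᵢ² + σ²/τ²).
Σxᵢyᵢ = 1·2 + 5·7 + 6·9 + 6·12 = 163; Σxᵢ² = 98; σ²/τ² = 4.5.
β̂_MAP = 163 / (98 + 4.5) = 163/102.5 ≈ 1.590.

β̂_MAP = 1.590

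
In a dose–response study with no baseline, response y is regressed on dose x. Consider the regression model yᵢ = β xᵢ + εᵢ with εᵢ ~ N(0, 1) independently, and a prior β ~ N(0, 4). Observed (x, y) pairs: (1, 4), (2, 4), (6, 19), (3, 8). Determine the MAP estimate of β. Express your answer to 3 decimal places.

β̂_MAP = 2.985

log p(β | y) = −Σ(yᵢ − βxᵢ)²/(2·1) − β²/(2·4) + const.
Setting the derivative to zero: Σxᵢ(yᵢ − βxᵢ)/1 − β/4 = 0, so β = Σxᵢyᵢ / (Σxᵢ² + σ²/τ²).
Σxᵢyᵢ = 1·4 + 2·4 + 6·19 + 3·8 = 150; Σxᵢ² = 50; σ²/τ² = 0.25.
β̂_MAP = 150 / (50 + 0.25) = 150/50.25 ≈ 2.985.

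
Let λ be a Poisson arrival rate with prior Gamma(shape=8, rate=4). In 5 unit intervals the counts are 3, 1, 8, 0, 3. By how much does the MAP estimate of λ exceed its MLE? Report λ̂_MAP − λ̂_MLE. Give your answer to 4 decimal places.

MAP − MLE = -0.5556

Σxᵢ = 15. Posterior is Gamma(23, 9); MAP = (23−1)/9 = 22/9 ≈ 2.44444.
MLE = x̄ = 15/5 ≈ 3.00000.
Difference = 22/9 − 15/5 = -5/9 ≈ -0.5556.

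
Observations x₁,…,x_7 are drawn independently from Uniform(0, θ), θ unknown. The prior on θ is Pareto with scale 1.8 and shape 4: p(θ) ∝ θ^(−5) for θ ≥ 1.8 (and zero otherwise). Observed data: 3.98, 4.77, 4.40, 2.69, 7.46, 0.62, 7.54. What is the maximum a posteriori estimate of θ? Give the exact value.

θ̂_MAP = 7.54

The Uniform(0, θ) likelihood is θ^(−n) for θ ≥ max(xᵢ), zero otherwise. Here max(xᵢ) = 7.54.
Posterior ∝ θ^(−5) · θ^(−7) = θ^(−12) on θ ≥ max(1.8, 7.54) = 7.54.
This density is strictly decreasing in θ, so the posterior mode lies at the lower boundary of the support.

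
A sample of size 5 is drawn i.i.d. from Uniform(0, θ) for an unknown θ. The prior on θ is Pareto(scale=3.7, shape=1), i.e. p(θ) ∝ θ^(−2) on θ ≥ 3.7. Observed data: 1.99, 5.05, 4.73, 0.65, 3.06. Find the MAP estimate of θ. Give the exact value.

θ̂_MAP = 5.05

The Uniform(0, θ) likelihood is θ^(−n) for θ ≥ max(xᵢ), zero otherwise. Here max(xᵢ) = 5.05.
Posterior ∝ θ^(−2) · θ^(−5) = θ^(−7) on θ ≥ max(3.7, 5.05) = 5.05.
This density is strictly decreasing in θ, so the posterior mode lies at the lower boundary of the support.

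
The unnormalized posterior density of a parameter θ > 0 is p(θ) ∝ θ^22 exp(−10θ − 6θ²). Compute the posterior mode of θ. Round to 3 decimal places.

ℓ'(θ) = 22/θ − 10 − 12θ. Setting this to zero and multiplying by θ: 12θ² + 10θ − 22 = 0.
θ = (−10 + √(10² + 4·12·22)) / (2·12) = (−10 + √1156) / 24 = (−10 + 34)/24 = 1.
ℓ''(θ) = −22/θ² − 12 < 0, confirming a maximum.

θ̂_MAP = 1.000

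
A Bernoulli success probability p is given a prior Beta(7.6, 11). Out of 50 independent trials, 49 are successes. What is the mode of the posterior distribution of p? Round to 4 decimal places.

Prior: Beta(7.6, 11).
Data: 49 successes in 50 trials. The binomial likelihood contributes p^49(1−p)^1, so the posterior is Beta(7.6+49, 11+1) = Beta(56.6, 12).
For Beta(a, b) with a, b > 1 the mode is (a−1)/(a+b−2) = 55.6/66.6 ≈ 0.8348.

p̂_MAP = 0.8348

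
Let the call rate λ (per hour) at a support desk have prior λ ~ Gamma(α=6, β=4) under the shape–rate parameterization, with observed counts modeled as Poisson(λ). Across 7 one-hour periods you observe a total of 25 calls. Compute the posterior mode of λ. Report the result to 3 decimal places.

Σxᵢ = 25, n = 7.
Posterior ∝ λ^5e^(−4λ) · λ^25e^(−7λ) = λ^30e^(−11λ), i.e. Gamma(shape=31, rate=11).
The mode of a Gamma(a, b) with a ≥ 1 (shape–rate) is (a−1)/b = 30/11 ≈ 2.727.

λ̂_MAP = 2.727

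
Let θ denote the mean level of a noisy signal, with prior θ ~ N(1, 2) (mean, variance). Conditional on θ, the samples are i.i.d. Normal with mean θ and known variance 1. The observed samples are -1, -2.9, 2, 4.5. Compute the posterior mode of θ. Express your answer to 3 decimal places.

θ̂_MAP = 0.689

n = 4; x̄ = ((-1) + (-2.9) + 2 + 4.5)/4 = 2.6/4 = 0.65.
For a Normal prior and Normal likelihood with known variance, the posterior is Normal; its mode equals its mean, the precision-weighted average.
Prior precision 1/σ₀² = 1/2 = 0.5; data precision n/σ² = 4/1 = 4.
θ̂ = (0.5·1 + 4·0.65) / (0.5 + 4) = 3.1/4.5 = 31/45 ≈ 0.689.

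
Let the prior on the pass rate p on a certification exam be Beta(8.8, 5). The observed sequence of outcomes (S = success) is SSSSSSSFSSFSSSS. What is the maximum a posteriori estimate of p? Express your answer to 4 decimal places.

p̂_MAP = 0.7761

Prior: Beta(8.8, 5).
Data: 13 successes in 15 trials (from the sequence). The binomial likelihood contributes p^13(1−p)^2, so the posterior is Beta(8.8+13, 5+2) = Beta(21.8, 7).
For Beta(a, b) with a, b > 1 the mode is (a−1)/(a+b−2) = 20.8/26.8 ≈ 0.7761.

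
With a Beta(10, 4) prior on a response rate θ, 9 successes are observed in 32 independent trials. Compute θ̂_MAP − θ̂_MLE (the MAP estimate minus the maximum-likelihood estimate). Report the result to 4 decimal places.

Posterior is Beta(19, 27); MAP = (19−1)/(46−2) = 18/44 ≈ 0.40909.
MLE ignores the prior: θ̂_MLE = k/n = 9/32 ≈ 0.28125.
Difference = 18/44 − 9/32 = 45/352 ≈ 0.1278.

MAP − MLE = 0.1278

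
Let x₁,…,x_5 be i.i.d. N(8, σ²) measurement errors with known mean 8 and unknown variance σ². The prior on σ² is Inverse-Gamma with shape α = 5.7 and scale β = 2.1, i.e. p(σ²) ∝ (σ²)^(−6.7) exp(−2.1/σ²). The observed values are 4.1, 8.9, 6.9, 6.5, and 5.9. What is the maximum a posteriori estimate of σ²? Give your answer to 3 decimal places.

Sum of squared deviations about the known mean: SS = (4.1−8)² + (8.9−8)² + (6.9−8)² + (6.5−8)² + (5.9−8)² = 23.89.
The Normal likelihood contributes (σ²)^(−n/2) exp(−SS/(2σ²)), so the posterior is Inverse-Gamma(α + n/2, β + SS/2) = Inverse-Gamma(8.2, 14.045).
The mode of Inverse-Gamma(a, b) is b/(a+1) = 14.045/9.2 ≈ 1.527.

σ̂²_MAP = 1.527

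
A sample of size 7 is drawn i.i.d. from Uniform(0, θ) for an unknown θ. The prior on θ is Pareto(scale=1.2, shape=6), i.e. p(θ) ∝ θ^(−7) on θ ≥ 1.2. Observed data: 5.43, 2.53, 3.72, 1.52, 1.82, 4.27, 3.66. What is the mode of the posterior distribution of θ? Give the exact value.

θ̂_MAP = 5.43

The Uniform(0, θ) likelihood is θ^(−n) for θ ≥ max(xᵢ), zero otherwise. Here max(xᵢ) = 5.43.
Posterior ∝ θ^(−7) · θ^(−7) = θ^(−14) on θ ≥ max(1.2, 5.43) = 5.43.
This density is strictly decreasing in θ, so the posterior mode lies at the lower boundary of the support.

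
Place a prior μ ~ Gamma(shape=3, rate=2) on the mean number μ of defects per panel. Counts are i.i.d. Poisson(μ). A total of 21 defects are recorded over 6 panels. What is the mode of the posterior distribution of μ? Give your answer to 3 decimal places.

μ̂_MAP = 2.875

Σxᵢ = 21, n = 6.
Posterior ∝ μ^2e^(−2μ) · μ^21e^(−6μ) = μ^23e^(−8μ), i.e. Gamma(shape=24, rate=8).
The mode of a Gamma(a, b) with a ≥ 1 (shape–rate) is (a−1)/b = 23/8 ≈ 2.875.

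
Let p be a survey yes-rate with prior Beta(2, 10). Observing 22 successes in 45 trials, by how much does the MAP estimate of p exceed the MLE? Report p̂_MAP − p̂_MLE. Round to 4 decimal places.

MAP − MLE = -0.0707

Posterior is Beta(24, 33); MAP = (24−1)/(57−2) = 23/55 ≈ 0.41818.
MLE ignores the prior: p̂_MLE = k/n = 22/45 ≈ 0.48889.
Difference = 23/55 − 22/45 = -7/99 ≈ -0.0707.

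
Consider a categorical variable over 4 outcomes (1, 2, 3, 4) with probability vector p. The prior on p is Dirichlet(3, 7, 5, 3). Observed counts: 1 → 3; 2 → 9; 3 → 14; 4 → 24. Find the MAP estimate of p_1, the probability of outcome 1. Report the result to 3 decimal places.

The posterior is Dirichlet(αᵢ + nᵢ) = Dirichlet(6, 16, 19, 27).
For a Dirichlet(a₁,…,a_K) with all aᵢ > 1, the mode has j-th component (aⱼ − 1)/(Σaᵢ − K).
Here Σaᵢ = 68 and K = 4, so p_1 = (6 − 1)/(68 − 4) = 5/64 ≈ 0.078.

MAP estimate: 0.078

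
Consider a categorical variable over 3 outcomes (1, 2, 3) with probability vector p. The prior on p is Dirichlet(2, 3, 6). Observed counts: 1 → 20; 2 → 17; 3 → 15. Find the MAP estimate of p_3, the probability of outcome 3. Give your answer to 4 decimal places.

MAP estimate: 0.3333

The posterior is Dirichlet(αᵢ + nᵢ) = Dirichlet(22, 20, 21).
For a Dirichlet(a₁,…,a_K) with all aᵢ > 1, the mode has j-th component (aⱼ − 1)/(Σaᵢ − K).
Here Σaᵢ = 63 and K = 3, so p_3 = (21 − 1)/(63 − 3) = 20/60 ≈ 0.3333.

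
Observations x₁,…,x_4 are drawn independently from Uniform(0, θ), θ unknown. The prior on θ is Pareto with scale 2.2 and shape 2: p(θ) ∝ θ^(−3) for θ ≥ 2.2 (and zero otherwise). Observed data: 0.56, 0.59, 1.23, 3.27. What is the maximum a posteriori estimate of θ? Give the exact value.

θ̂_MAP = 3.27

The Uniform(0, θ) likelihood is θ^(−n) for θ ≥ max(xᵢ), zero otherwise. Here max(xᵢ) = 3.27.
Posterior ∝ θ^(−3) · θ^(−4) = θ^(−7) on θ ≥ max(2.2, 3.27) = 3.27.
This density is strictly decreasing in θ, so the posterior mode lies at the lower boundary of the support.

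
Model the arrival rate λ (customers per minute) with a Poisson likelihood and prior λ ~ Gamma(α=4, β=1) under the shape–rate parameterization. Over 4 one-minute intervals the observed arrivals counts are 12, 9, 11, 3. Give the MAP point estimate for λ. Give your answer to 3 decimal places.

λ̂_MAP = 7.600

Σxᵢ = 12+9+11+3 = 35, with n = 4.
Posterior ∝ λ^3e^(−1λ) · λ^35e^(−4λ) = λ^38e^(−5λ), i.e. Gamma(shape=39, rate=5).
The mode of a Gamma(a, b) with a ≥ 1 (shape–rate) is (a−1)/b = 38/5 ≈ 7.600.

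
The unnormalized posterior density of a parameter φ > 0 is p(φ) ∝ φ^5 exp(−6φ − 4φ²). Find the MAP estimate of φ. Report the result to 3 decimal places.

ℓ'(φ) = 5/φ − 6 − 8φ. Setting this to zero and multiplying by φ: 8φ² + 6φ − 5 = 0.
φ = (−6 + √(6² + 4·8·5)) / (2·8) = (−6 + √196) / 16 = (−6 + 14)/16 = 1/2.
ℓ''(φ) = −5/φ² − 8 < 0, confirming a maximum.

φ̂_MAP = 0.500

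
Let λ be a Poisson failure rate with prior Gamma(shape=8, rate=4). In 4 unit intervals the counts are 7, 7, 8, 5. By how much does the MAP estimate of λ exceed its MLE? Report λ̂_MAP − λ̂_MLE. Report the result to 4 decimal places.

Σxᵢ = 27. Posterior is Gamma(35, 8); MAP = (35−1)/8 = 34/8 ≈ 4.25000.
MLE = x̄ = 27/4 ≈ 6.75000.
Difference = 34/8 − 27/4 = -5/2 ≈ -2.5000.

MAP − MLE = -2.5000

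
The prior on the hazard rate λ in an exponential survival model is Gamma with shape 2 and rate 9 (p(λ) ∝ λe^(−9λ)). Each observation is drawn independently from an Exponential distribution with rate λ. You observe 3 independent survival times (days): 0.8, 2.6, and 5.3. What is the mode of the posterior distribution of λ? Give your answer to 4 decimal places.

λ̂_MAP = 0.2260

The Exponential(rate=λ) likelihood is ∝ λ^n e^(−λΣtᵢ). Here n = 3 and Σtᵢ = 0.8 + 2.6 + 5.3 = 8.7.
Posterior ∝ λe^(−9λ) · λ^3e^(−8.7λ) = λ^4e^(−17.7λ), i.e. Gamma(5, 17.7).
Mode = (a−1)/b = 4/17.7 ≈ 0.2260.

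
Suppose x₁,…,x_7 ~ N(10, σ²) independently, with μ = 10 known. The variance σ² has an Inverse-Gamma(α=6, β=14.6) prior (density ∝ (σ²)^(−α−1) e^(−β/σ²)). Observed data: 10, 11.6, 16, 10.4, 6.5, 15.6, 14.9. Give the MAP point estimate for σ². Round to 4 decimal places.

Sum of squared deviations about the known mean: SS = (10−10)² + (11.6−10)² + (16−10)² + (10.4−10)² + (6.5−10)² + (15.6−10)² + (14.9−10)² = 106.34.
The Normal likelihood contributes (σ²)^(−n/2) exp(−SS/(2σ²)), so the posterior is Inverse-Gamma(α + n/2, β + SS/2) = Inverse-Gamma(9.5, 67.77).
The mode of Inverse-Gamma(a, b) is b/(a+1) = 67.77/10.5 ≈ 6.4543.

σ̂²_MAP = 6.4543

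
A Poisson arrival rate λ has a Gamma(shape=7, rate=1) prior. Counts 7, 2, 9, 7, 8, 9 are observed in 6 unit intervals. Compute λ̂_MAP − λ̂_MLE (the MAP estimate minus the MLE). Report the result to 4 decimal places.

Σxᵢ = 42. Posterior is Gamma(49, 7); MAP = (49−1)/7 = 48/7 ≈ 6.85714.
MLE = x̄ = 42/6 ≈ 7.00000.
Difference = 48/7 − 42/6 = -1/7 ≈ -0.1429.

MAP − MLE = -0.1429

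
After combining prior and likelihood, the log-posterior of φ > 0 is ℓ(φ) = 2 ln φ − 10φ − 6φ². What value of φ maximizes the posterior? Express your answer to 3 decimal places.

ℓ'(φ) = 2/φ − 10 − 12φ. Setting this to zero and multiplying by φ: 12φ² + 10φ − 2 = 0.
φ = (−10 + √(10² + 4·12·2)) / (2·12) = (−10 + √196) / 24 = (−10 + 14)/24 = 1/6.
ℓ''(φ) = −2/φ² − 12 < 0, confirming a maximum.

φ̂_MAP = 0.167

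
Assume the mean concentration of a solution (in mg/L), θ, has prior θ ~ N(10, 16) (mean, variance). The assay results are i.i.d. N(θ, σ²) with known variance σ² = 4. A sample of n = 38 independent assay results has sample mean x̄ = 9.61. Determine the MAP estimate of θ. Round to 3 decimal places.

n = 38, x̄ = 9.61.
For a Normal prior and Normal likelihood with known variance, the posterior is Normal; its mode equals its mean, the precision-weighted average.
Prior precision 1/σ₀² = 1/16 = 0.0625; data precision n/σ² = 38/4 = 9.5.
θ̂ = (0.0625·10 + 9.5·9.61) / (0.0625 + 9.5) = 91.92/9.5625 = 12256/1275 ≈ 9.613.

θ̂_MAP = 9.613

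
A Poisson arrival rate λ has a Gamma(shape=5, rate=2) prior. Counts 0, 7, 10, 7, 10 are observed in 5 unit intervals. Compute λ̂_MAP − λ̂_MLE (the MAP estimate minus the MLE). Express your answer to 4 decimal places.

MAP − MLE = -1.3714

Σxᵢ = 34. Posterior is Gamma(39, 7); MAP = (39−1)/7 = 38/7 ≈ 5.42857.
MLE = x̄ = 34/5 ≈ 6.80000.
Difference = 38/7 − 34/5 = -48/35 ≈ -1.3714.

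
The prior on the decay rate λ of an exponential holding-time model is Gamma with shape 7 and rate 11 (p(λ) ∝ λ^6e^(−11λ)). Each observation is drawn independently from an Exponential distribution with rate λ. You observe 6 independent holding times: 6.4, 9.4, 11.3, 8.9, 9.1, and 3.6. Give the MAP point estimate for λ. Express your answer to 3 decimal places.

The Exponential(rate=λ) likelihood is ∝ λ^n e^(−λΣtᵢ). Here n = 6 and Σtᵢ = 6.4 + 9.4 + 11.3 + 8.9 + 9.1 + 3.6 = 48.7.
Posterior ∝ λ^6e^(−11λ) · λ^6e^(−48.7λ) = λ^12e^(−59.7λ), i.e. Gamma(13, 59.7).
Mode = (a−1)/b = 12/59.7 ≈ 0.201.

λ̂_MAP = 0.201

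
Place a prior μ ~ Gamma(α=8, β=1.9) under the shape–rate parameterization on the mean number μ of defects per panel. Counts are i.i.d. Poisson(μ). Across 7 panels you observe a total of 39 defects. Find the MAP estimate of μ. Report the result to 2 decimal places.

Σxᵢ = 39, n = 7.
Posterior ∝ μ^7e^(−1.9μ) · μ^39e^(−7μ) = μ^46e^(−8.9μ), i.e. Gamma(shape=47, rate=8.9).
The mode of a Gamma(a, b) with a ≥ 1 (shape–rate) is (a−1)/b = 46/8.9 ≈ 5.17.

μ̂_MAP = 5.17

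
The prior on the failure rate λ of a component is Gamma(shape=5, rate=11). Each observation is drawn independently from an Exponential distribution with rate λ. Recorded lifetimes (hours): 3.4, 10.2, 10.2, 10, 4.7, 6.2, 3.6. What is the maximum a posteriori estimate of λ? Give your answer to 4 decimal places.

λ̂_MAP = 0.1855

The Exponential(rate=λ) likelihood is ∝ λ^n e^(−λΣtᵢ). Here n = 7 and Σtᵢ = 3.4 + 10.2 + 10.2 + 10 + 4.7 + 6.2 + 3.6 = 48.3.
Posterior ∝ λ^4e^(−11λ) · λ^7e^(−48.3λ) = λ^11e^(−59.3λ), i.e. Gamma(12, 59.3).
Mode = (a−1)/b = 11/59.3 ≈ 0.1855.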